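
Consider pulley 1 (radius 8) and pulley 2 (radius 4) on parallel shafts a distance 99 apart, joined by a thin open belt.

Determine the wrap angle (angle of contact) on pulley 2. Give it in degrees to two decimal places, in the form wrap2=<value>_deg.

open belt: β = asin((r2−r1)/C) = asin(-4/99) = -2.3156°
wrap1 = π − 2β = 184.6312°
wrap2 = π + 2β = 175.3688°

wrap2=175.37_deg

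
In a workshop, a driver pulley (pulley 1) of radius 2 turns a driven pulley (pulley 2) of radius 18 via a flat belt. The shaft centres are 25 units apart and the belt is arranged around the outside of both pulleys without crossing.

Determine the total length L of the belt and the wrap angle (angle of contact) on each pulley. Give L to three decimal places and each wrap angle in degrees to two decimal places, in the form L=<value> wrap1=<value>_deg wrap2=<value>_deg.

L=123.475 wrap1=100.42_deg wrap2=259.58_deg

open belt: β = asin((r2−r1)/C) = asin(16/25) = 39.7918°
wrap1 = π − 2β = 100.4164°
wrap2 = π + 2β = 259.5836°
tangent length = C·cosβ = 19.2094
L = r1·wrap1 + r2·wrap2 + 2·C·cosβ = 2·1.7526 + 18·4.5306 + 2·19.2094 = 123.4745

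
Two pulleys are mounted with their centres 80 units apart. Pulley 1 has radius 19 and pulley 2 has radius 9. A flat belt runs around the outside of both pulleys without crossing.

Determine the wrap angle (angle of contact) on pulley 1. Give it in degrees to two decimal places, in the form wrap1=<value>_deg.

wrap1=194.36_deg

open belt: β = asin((r2−r1)/C) = asin(-10/80) = -7.1808°
wrap1 = π − 2β = 194.3615°
wrap2 = π + 2β = 165.6385°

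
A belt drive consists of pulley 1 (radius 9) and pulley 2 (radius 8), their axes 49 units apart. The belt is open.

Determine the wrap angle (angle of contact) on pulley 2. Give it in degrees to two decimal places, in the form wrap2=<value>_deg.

open belt: β = asin((r2−r1)/C) = asin(-1/49) = -1.1694°
wrap1 = π − 2β = 182.3388°
wrap2 = π + 2β = 177.6612°

wrap2=177.66_deg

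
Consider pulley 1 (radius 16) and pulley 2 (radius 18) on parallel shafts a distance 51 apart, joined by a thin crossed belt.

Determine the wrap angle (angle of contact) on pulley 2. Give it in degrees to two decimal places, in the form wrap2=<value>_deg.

wrap2=263.62_deg

crossed belt: β = asin((r1+r2)/C) = asin(34/51) = 41.8103°
wrap1 = wrap2 = π + 2β = 263.6206°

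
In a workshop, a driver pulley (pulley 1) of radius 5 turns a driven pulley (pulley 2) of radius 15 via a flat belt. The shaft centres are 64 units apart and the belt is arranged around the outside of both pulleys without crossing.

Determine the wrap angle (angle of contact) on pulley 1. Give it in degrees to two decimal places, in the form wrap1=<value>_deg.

wrap1=162.02_deg

open belt: β = asin((r2−r1)/C) = asin(10/64) = 8.9893°
wrap1 = π − 2β = 162.0214°
wrap2 = π + 2β = 197.9786°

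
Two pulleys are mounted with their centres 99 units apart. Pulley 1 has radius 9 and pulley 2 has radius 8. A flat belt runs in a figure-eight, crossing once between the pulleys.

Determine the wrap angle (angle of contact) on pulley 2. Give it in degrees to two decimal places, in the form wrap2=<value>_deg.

wrap2=199.78_deg

crossed belt: β = asin((r1+r2)/C) = asin(17/99) = 9.8877°
wrap1 = wrap2 = π + 2β = 199.7753°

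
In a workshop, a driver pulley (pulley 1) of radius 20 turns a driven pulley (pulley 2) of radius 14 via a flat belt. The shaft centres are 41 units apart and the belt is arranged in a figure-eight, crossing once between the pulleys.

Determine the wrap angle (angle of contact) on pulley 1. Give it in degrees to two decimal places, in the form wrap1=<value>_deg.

wrap1=292.05_deg

crossed belt: β = asin((r1+r2)/C) = asin(34/41) = 56.0236°
wrap1 = wrap2 = π + 2β = 292.0473°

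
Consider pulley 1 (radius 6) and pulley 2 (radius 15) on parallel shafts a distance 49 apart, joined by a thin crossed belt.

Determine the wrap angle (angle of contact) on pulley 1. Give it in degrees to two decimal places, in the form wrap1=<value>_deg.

wrap1=230.75_deg

crossed belt: β = asin((r1+r2)/C) = asin(21/49) = 25.3769°
wrap1 = wrap2 = π + 2β = 230.7539°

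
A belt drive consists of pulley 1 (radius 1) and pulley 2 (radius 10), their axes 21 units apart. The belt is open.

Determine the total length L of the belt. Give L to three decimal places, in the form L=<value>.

L=80.477

open belt: β = asin((r2−r1)/C) = asin(9/21) = 25.3769°
wrap1 = π − 2β = 129.2461°
wrap2 = π + 2β = 230.7539°
tangent length = C·cosβ = 18.9737
L = r1·wrap1 + r2·wrap2 + 2·C·cosβ = 1·2.2558 + 10·4.0274 + 2·18.9737 = 80.4772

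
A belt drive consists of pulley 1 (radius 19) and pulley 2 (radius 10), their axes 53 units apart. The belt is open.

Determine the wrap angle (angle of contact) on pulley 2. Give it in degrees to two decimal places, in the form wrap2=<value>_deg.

open belt: β = asin((r2−r1)/C) = asin(-9/53) = -9.7768°
wrap1 = π − 2β = 199.5537°
wrap2 = π + 2β = 160.4463°

wrap2=160.45_deg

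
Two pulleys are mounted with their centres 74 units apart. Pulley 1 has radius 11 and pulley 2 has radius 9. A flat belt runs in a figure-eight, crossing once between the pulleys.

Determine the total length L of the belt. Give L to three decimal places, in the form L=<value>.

L=216.271

crossed belt: β = asin((r1+r2)/C) = asin(20/74) = 15.6804°
wrap1 = wrap2 = π + 2β = 211.3607°
tangent length = C·cosβ = 71.2461
L = (r1+r2)·wrap + 2·C·cosβ = 20·3.6889 + 2·71.2461 = 216.2709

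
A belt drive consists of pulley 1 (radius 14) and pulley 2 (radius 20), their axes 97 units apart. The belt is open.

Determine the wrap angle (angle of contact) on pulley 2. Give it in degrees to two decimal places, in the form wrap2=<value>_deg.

open belt: β = asin((r2−r1)/C) = asin(6/97) = 3.5463°
wrap1 = π − 2β = 172.9073°
wrap2 = π + 2β = 187.0927°

wrap2=187.09_deg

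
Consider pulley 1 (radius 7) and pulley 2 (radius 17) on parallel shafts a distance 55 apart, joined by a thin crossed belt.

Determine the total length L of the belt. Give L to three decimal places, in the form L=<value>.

crossed belt: β = asin((r1+r2)/C) = asin(24/55) = 25.8721°
wrap1 = wrap2 = π + 2β = 231.7442°
tangent length = C·cosβ = 49.4874
L = (r1+r2)·wrap + 2·C·cosβ = 24·4.0447 + 2·49.4874 = 196.0475

L=196.048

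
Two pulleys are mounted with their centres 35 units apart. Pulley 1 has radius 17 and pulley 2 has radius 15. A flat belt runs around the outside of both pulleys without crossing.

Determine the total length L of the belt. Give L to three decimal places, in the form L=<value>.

L=170.645

open belt: β = asin((r2−r1)/C) = asin(-2/35) = -3.2758°
wrap1 = π − 2β = 186.5517°
wrap2 = π + 2β = 173.4483°
tangent length = C·cosβ = 34.9428
L = r1·wrap1 + r2·wrap2 + 2·C·cosβ = 17·3.2559 + 15·3.0272 + 2·34.9428 = 170.6453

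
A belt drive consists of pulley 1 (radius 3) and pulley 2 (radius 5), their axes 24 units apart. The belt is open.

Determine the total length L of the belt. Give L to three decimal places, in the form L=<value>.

L=73.300

open belt: β = asin((r2−r1)/C) = asin(2/24) = 4.7802°
wrap1 = π − 2β = 170.4396°
wrap2 = π + 2β = 189.5604°
tangent length = C·cosβ = 23.9165
L = r1·wrap1 + r2·wrap2 + 2·C·cosβ = 3·2.9747 + 5·3.3085 + 2·23.9165 = 73.2995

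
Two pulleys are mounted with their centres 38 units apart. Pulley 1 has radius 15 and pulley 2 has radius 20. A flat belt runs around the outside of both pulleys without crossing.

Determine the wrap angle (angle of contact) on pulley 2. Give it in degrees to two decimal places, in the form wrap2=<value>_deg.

open belt: β = asin((r2−r1)/C) = asin(5/38) = 7.5608°
wrap1 = π − 2β = 164.8783°
wrap2 = π + 2β = 195.1217°

wrap2=195.12_deg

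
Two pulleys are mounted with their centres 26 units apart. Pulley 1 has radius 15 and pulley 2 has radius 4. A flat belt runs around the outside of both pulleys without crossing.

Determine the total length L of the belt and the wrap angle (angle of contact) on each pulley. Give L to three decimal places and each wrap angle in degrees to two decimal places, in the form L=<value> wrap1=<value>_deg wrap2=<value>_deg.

open belt: β = asin((r2−r1)/C) = asin(-11/26) = -25.0290°
wrap1 = π − 2β = 230.0580°
wrap2 = π + 2β = 129.9420°
tangent length = C·cosβ = 23.5584
L = r1·wrap1 + r2·wrap2 + 2·C·cosβ = 15·4.0153 + 4·2.2679 + 2·23.5584 = 116.4176

L=116.418 wrap1=230.06_deg wrap2=129.94_deg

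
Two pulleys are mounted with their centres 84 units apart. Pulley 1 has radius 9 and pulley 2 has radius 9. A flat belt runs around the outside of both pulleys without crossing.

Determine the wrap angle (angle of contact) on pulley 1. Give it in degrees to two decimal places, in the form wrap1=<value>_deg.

wrap1=180.00_deg

open belt: β = asin((r2−r1)/C) = asin(0/84) = 0.0000°
wrap1 = π − 2β = 180.0000°
wrap2 = π + 2β = 180.0000°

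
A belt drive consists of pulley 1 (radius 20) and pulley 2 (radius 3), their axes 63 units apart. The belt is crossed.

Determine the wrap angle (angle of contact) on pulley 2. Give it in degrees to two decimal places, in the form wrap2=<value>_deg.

crossed belt: β = asin((r1+r2)/C) = asin(23/63) = 21.4125°
wrap1 = wrap2 = π + 2β = 222.8249°

wrap2=222.82_deg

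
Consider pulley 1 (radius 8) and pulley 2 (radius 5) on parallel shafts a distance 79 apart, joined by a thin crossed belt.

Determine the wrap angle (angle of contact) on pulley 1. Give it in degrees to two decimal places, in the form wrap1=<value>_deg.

wrap1=198.94_deg

crossed belt: β = asin((r1+r2)/C) = asin(13/79) = 9.4715°
wrap1 = wrap2 = π + 2β = 198.9430°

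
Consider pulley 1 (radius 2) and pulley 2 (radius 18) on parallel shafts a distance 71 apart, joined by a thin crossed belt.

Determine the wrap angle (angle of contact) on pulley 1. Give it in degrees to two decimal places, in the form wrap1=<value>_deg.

crossed belt: β = asin((r1+r2)/C) = asin(20/71) = 16.3611°
wrap1 = wrap2 = π + 2β = 212.7222°

wrap1=212.72_deg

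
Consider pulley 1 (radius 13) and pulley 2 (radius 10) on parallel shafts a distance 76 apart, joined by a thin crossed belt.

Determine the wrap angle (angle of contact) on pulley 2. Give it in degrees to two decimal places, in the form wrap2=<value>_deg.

crossed belt: β = asin((r1+r2)/C) = asin(23/76) = 17.6157°
wrap1 = wrap2 = π + 2β = 215.2315°

wrap2=215.23_deg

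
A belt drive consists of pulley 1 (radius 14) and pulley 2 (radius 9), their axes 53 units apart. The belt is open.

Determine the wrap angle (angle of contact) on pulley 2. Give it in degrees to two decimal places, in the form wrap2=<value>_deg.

open belt: β = asin((r2−r1)/C) = asin(-5/53) = -5.4133°
wrap1 = π − 2β = 190.8266°
wrap2 = π + 2β = 169.1734°

wrap2=169.17_deg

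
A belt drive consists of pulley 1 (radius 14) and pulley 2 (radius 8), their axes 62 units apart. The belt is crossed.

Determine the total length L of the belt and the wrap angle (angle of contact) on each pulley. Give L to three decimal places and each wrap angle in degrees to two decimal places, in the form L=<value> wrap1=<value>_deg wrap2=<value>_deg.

L=201.007 wrap1=221.57_deg wrap2=221.57_deg

crossed belt: β = asin((r1+r2)/C) = asin(22/62) = 20.7836°
wrap1 = wrap2 = π + 2β = 221.5671°
tangent length = C·cosβ = 57.9655
L = (r1+r2)·wrap + 2·C·cosβ = 22·3.8671 + 2·57.9655 = 201.0067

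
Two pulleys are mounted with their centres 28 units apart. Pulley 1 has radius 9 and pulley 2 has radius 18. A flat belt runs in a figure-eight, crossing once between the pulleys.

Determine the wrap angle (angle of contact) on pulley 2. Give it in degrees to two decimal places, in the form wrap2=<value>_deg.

crossed belt: β = asin((r1+r2)/C) = asin(27/28) = 74.6411°
wrap1 = wrap2 = π + 2β = 329.2822°

wrap2=329.28_deg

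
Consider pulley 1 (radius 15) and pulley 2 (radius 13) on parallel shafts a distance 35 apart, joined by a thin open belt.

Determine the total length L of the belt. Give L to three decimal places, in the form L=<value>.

L=158.079

open belt: β = asin((r2−r1)/C) = asin(-2/35) = -3.2758°
wrap1 = π − 2β = 186.5517°
wrap2 = π + 2β = 173.4483°
tangent length = C·cosβ = 34.9428
L = r1·wrap1 + r2·wrap2 + 2·C·cosβ = 15·3.2559 + 13·3.0272 + 2·34.9428 = 158.0789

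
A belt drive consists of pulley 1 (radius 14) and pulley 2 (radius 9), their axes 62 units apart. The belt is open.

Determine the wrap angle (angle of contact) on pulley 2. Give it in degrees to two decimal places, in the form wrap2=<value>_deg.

open belt: β = asin((r2−r1)/C) = asin(-5/62) = -4.6257°
wrap1 = π − 2β = 189.2513°
wrap2 = π + 2β = 170.7487°

wrap2=170.75_deg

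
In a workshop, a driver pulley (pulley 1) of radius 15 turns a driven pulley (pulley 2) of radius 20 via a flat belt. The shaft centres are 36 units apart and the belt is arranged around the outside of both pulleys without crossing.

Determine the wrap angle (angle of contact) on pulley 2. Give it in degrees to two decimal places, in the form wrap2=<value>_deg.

wrap2=195.97_deg

open belt: β = asin((r2−r1)/C) = asin(5/36) = 7.9836°
wrap1 = π − 2β = 164.0329°
wrap2 = π + 2β = 195.9671°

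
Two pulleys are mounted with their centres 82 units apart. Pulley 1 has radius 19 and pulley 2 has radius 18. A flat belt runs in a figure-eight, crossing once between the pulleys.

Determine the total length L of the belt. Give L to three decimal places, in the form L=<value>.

L=297.236

crossed belt: β = asin((r1+r2)/C) = asin(37/82) = 26.8220°
wrap1 = wrap2 = π + 2β = 233.6439°
tangent length = C·cosβ = 73.1779
L = (r1+r2)·wrap + 2·C·cosβ = 37·4.0779 + 2·73.1779 = 297.2364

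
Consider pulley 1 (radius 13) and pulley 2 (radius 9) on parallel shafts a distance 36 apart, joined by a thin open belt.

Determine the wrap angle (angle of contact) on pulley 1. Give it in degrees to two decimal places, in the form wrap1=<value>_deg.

open belt: β = asin((r2−r1)/C) = asin(-4/36) = -6.3794°
wrap1 = π − 2β = 192.7587°
wrap2 = π + 2β = 167.2413°

wrap1=192.76_deg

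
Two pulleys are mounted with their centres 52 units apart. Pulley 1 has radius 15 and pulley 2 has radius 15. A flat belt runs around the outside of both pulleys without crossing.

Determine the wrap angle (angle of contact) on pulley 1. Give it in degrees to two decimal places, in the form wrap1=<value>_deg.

open belt: β = asin((r2−r1)/C) = asin(0/52) = 0.0000°
wrap1 = π − 2β = 180.0000°
wrap2 = π + 2β = 180.0000°

wrap1=180.00_deg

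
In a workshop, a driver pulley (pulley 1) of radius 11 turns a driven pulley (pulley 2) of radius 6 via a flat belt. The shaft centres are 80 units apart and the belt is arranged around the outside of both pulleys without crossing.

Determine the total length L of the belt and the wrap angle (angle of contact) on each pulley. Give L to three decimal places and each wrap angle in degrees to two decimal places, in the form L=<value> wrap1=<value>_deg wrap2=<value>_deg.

open belt: β = asin((r2−r1)/C) = asin(-5/80) = -3.5833°
wrap1 = π − 2β = 187.1666°
wrap2 = π + 2β = 172.8334°
tangent length = C·cosβ = 79.8436
L = r1·wrap1 + r2·wrap2 + 2·C·cosβ = 11·3.2667 + 6·3.0165 + 2·79.8436 = 213.7197

L=213.720 wrap1=187.17_deg wrap2=172.83_deg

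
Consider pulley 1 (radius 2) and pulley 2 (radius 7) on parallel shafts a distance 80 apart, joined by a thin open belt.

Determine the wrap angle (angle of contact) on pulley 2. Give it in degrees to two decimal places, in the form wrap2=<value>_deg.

open belt: β = asin((r2−r1)/C) = asin(5/80) = 3.5833°
wrap1 = π − 2β = 172.8334°
wrap2 = π + 2β = 187.1666°

wrap2=187.17_deg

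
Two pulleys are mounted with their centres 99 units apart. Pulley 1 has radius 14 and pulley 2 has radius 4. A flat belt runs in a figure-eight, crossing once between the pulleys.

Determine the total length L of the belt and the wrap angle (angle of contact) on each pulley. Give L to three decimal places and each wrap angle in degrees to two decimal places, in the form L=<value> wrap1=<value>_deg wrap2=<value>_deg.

L=257.831 wrap1=200.95_deg wrap2=200.95_deg

crossed belt: β = asin((r1+r2)/C) = asin(18/99) = 10.4757°
wrap1 = wrap2 = π + 2β = 200.9514°
tangent length = C·cosβ = 97.3499
L = (r1+r2)·wrap + 2·C·cosβ = 18·3.5073 + 2·97.3499 = 257.8305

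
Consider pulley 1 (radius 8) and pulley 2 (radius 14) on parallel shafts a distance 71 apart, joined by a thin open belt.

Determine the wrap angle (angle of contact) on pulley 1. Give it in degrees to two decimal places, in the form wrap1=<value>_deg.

open belt: β = asin((r2−r1)/C) = asin(6/71) = 4.8477°
wrap1 = π − 2β = 170.3046°
wrap2 = π + 2β = 189.6954°

wrap1=170.30_deg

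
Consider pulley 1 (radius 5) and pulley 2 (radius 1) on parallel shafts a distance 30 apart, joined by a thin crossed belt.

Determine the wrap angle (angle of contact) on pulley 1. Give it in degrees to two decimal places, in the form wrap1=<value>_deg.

crossed belt: β = asin((r1+r2)/C) = asin(6/30) = 11.5370°
wrap1 = wrap2 = π + 2β = 203.0739°

wrap1=203.07_deg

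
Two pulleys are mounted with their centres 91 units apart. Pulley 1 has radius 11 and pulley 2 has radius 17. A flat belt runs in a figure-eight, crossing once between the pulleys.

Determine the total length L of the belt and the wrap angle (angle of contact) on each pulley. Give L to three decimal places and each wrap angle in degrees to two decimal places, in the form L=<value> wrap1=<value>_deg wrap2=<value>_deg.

L=278.650 wrap1=215.84_deg wrap2=215.84_deg

crossed belt: β = asin((r1+r2)/C) = asin(28/91) = 17.9202°
wrap1 = wrap2 = π + 2β = 215.8404°
tangent length = C·cosβ = 86.5852
L = (r1+r2)·wrap + 2·C·cosβ = 28·3.7671 + 2·86.5852 = 278.6500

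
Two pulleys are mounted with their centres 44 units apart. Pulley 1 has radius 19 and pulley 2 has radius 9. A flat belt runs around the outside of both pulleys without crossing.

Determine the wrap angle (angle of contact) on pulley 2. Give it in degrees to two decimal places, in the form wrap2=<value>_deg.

open belt: β = asin((r2−r1)/C) = asin(-10/44) = -13.1366°
wrap1 = π − 2β = 206.2731°
wrap2 = π + 2β = 153.7269°

wrap2=153.73_deg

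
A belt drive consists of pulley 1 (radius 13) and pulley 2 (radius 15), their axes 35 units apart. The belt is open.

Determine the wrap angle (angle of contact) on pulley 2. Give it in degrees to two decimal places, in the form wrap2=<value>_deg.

wrap2=186.55_deg

open belt: β = asin((r2−r1)/C) = asin(2/35) = 3.2758°
wrap1 = π − 2β = 173.4483°
wrap2 = π + 2β = 186.5517°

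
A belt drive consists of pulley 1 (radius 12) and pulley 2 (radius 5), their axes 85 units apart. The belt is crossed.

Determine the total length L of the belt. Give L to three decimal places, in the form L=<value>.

L=226.819

crossed belt: β = asin((r1+r2)/C) = asin(17/85) = 11.5370°
wrap1 = wrap2 = π + 2β = 203.0739°
tangent length = C·cosβ = 83.2827
L = (r1+r2)·wrap + 2·C·cosβ = 17·3.5443 + 2·83.2827 = 226.8185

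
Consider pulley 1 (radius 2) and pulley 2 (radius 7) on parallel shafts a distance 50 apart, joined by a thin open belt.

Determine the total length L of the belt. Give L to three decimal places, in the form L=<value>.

open belt: β = asin((r2−r1)/C) = asin(5/50) = 5.7392°
wrap1 = π − 2β = 168.5217°
wrap2 = π + 2β = 191.4783°
tangent length = C·cosβ = 49.7494
L = r1·wrap1 + r2·wrap2 + 2·C·cosβ = 2·2.9413 + 7·3.3419 + 2·49.7494 = 128.7748

L=128.775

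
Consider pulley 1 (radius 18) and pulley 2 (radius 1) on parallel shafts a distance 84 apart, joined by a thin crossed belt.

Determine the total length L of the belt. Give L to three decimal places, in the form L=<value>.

L=232.006

crossed belt: β = asin((r1+r2)/C) = asin(19/84) = 13.0729°
wrap1 = wrap2 = π + 2β = 206.1458°
tangent length = C·cosβ = 81.8230
L = (r1+r2)·wrap + 2·C·cosβ = 19·3.5979 + 2·81.8230 = 232.0065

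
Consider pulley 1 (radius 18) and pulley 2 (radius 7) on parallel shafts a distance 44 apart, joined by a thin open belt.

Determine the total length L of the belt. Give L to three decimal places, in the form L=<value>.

L=169.304

open belt: β = asin((r2−r1)/C) = asin(-11/44) = -14.4775°
wrap1 = π − 2β = 208.9550°
wrap2 = π + 2β = 151.0450°
tangent length = C·cosβ = 42.6028
L = r1·wrap1 + r2·wrap2 + 2·C·cosβ = 18·3.6470 + 7·2.6362 + 2·42.6028 = 169.3044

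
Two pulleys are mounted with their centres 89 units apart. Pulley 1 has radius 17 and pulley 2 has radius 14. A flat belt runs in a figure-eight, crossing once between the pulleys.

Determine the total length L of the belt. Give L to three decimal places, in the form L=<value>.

crossed belt: β = asin((r1+r2)/C) = asin(31/89) = 20.3843°
wrap1 = wrap2 = π + 2β = 220.7685°
tangent length = C·cosβ = 83.4266
L = (r1+r2)·wrap + 2·C·cosβ = 31·3.8531 + 2·83.4266 = 286.3005

L=286.300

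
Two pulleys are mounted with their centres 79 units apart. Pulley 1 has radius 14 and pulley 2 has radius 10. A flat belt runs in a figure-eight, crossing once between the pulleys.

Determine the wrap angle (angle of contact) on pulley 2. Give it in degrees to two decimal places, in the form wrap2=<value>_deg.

crossed belt: β = asin((r1+r2)/C) = asin(24/79) = 17.6858°
wrap1 = wrap2 = π + 2β = 215.3717°

wrap2=215.37_deg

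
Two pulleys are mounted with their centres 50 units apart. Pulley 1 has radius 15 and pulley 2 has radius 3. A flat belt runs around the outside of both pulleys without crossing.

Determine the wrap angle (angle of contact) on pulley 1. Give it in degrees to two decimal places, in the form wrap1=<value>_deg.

open belt: β = asin((r2−r1)/C) = asin(-12/50) = -13.8865°
wrap1 = π − 2β = 207.7731°
wrap2 = π + 2β = 152.2269°

wrap1=207.77_deg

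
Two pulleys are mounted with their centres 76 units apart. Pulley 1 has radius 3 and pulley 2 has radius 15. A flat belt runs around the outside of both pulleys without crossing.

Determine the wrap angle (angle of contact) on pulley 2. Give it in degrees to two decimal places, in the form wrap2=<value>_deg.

open belt: β = asin((r2−r1)/C) = asin(12/76) = 9.0847°
wrap1 = π − 2β = 161.8306°
wrap2 = π + 2β = 198.1694°

wrap2=198.17_deg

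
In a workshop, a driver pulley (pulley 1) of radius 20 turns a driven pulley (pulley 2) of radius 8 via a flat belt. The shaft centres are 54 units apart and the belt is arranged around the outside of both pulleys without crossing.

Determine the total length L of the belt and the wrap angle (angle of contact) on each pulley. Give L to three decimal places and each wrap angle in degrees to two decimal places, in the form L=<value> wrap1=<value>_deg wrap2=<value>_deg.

L=198.642 wrap1=205.68_deg wrap2=154.32_deg

open belt: β = asin((r2−r1)/C) = asin(-12/54) = -12.8396°
wrap1 = π − 2β = 205.6792°
wrap2 = π + 2β = 154.3208°
tangent length = C·cosβ = 52.6498
L = r1·wrap1 + r2·wrap2 + 2·C·cosβ = 20·3.5898 + 8·2.6934 + 2·52.6498 = 198.6424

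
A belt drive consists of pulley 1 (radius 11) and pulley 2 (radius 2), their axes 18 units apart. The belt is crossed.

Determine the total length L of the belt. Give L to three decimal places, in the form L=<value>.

crossed belt: β = asin((r1+r2)/C) = asin(13/18) = 46.2383°
wrap1 = wrap2 = π + 2β = 272.4765°
tangent length = C·cosβ = 12.4499
L = (r1+r2)·wrap + 2·C·cosβ = 13·4.7556 + 2·12.4499 = 86.7228

L=86.723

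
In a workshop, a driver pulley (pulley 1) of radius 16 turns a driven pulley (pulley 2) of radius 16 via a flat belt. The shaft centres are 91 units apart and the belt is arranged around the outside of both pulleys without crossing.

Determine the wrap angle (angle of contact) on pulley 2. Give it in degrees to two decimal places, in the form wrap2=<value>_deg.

wrap2=180.00_deg

open belt: β = asin((r2−r1)/C) = asin(0/91) = 0.0000°
wrap1 = π − 2β = 180.0000°
wrap2 = π + 2β = 180.0000°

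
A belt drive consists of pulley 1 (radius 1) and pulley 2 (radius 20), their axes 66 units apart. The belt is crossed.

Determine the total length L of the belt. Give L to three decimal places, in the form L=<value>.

crossed belt: β = asin((r1+r2)/C) = asin(21/66) = 18.5530°
wrap1 = wrap2 = π + 2β = 217.1060°
tangent length = C·cosβ = 62.5700
L = (r1+r2)·wrap + 2·C·cosβ = 21·3.7892 + 2·62.5700 = 204.7134

L=204.713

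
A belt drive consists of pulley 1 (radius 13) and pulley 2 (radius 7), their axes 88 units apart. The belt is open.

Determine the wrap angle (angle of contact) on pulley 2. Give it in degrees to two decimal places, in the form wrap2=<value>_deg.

open belt: β = asin((r2−r1)/C) = asin(-6/88) = -3.9096°
wrap1 = π − 2β = 187.8191°
wrap2 = π + 2β = 172.1809°

wrap2=172.18_deg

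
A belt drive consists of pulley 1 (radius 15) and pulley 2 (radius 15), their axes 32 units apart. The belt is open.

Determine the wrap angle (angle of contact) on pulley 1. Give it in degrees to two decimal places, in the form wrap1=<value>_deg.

open belt: β = asin((r2−r1)/C) = asin(0/32) = 0.0000°
wrap1 = π − 2β = 180.0000°
wrap2 = π + 2β = 180.0000°

wrap1=180.00_deg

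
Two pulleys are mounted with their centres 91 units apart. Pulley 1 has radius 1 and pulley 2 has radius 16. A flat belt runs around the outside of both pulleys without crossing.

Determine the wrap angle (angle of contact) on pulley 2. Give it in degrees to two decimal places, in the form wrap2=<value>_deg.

open belt: β = asin((r2−r1)/C) = asin(15/91) = 9.4877°
wrap1 = π − 2β = 161.0247°
wrap2 = π + 2β = 198.9753°

wrap2=198.98_deg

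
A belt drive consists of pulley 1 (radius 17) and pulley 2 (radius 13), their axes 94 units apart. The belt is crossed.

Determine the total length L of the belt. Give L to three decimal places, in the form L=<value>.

crossed belt: β = asin((r1+r2)/C) = asin(30/94) = 18.6115°
wrap1 = wrap2 = π + 2β = 217.2229°
tangent length = C·cosβ = 89.0842
L = (r1+r2)·wrap + 2·C·cosβ = 30·3.7913 + 2·89.0842 = 291.9061

L=291.906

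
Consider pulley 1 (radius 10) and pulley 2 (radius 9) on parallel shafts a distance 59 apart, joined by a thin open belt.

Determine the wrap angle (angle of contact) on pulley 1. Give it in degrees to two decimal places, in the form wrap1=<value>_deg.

open belt: β = asin((r2−r1)/C) = asin(-1/59) = -0.9712°
wrap1 = π − 2β = 181.9423°
wrap2 = π + 2β = 178.0577°

wrap1=181.94_deg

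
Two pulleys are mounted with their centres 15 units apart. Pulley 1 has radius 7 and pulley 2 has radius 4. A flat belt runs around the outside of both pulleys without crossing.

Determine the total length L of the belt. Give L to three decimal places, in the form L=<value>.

open belt: β = asin((r2−r1)/C) = asin(-3/15) = -11.5370°
wrap1 = π − 2β = 203.0739°
wrap2 = π + 2β = 156.9261°
tangent length = C·cosβ = 14.6969
L = r1·wrap1 + r2·wrap2 + 2·C·cosβ = 7·3.5443 + 4·2.7389 + 2·14.6969 = 65.1595

L=65.160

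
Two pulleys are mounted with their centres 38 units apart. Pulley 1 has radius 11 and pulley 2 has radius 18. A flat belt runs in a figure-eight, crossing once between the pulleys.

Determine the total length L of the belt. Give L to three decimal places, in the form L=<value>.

L=190.573

crossed belt: β = asin((r1+r2)/C) = asin(29/38) = 49.7434°
wrap1 = wrap2 = π + 2β = 279.4868°
tangent length = C·cosβ = 24.5561
L = (r1+r2)·wrap + 2·C·cosβ = 29·4.8780 + 2·24.5561 = 190.5731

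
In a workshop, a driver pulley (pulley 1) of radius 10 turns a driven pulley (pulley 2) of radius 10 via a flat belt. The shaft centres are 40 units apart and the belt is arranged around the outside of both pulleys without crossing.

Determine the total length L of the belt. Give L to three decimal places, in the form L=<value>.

L=142.832

open belt: β = asin((r2−r1)/C) = asin(0/40) = 0.0000°
wrap1 = π − 2β = 180.0000°
wrap2 = π + 2β = 180.0000°
tangent length = C·cosβ = 40.0000
L = r1·wrap1 + r2·wrap2 + 2·C·cosβ = 10·3.1416 + 10·3.1416 + 2·40.0000 = 142.8319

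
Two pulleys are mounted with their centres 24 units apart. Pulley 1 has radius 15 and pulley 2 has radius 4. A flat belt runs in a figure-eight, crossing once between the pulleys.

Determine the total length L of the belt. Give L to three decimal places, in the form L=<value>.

L=123.730

crossed belt: β = asin((r1+r2)/C) = asin(19/24) = 52.3415°
wrap1 = wrap2 = π + 2β = 284.6831°
tangent length = C·cosβ = 14.6629
L = (r1+r2)·wrap + 2·C·cosβ = 19·4.9687 + 2·14.6629 = 123.7302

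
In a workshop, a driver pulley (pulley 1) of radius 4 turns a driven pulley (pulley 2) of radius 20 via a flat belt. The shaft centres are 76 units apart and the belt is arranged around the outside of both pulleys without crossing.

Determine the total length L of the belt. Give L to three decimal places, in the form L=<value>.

open belt: β = asin((r2−r1)/C) = asin(16/76) = 12.1532°
wrap1 = π − 2β = 155.6936°
wrap2 = π + 2β = 204.3064°
tangent length = C·cosβ = 74.2967
L = r1·wrap1 + r2·wrap2 + 2·C·cosβ = 4·2.7174 + 20·3.5658 + 2·74.2967 = 230.7793

L=230.779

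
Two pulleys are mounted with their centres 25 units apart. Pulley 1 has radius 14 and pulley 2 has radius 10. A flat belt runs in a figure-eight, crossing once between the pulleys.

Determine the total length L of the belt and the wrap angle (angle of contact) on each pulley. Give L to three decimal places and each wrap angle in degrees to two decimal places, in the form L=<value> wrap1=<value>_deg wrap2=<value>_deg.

crossed belt: β = asin((r1+r2)/C) = asin(24/25) = 73.7398°
wrap1 = wrap2 = π + 2β = 327.4796°
tangent length = C·cosβ = 7.0000
L = (r1+r2)·wrap + 2·C·cosβ = 24·5.7156 + 2·7.0000 = 151.1743

L=151.174 wrap1=327.48_deg wrap2=327.48_deg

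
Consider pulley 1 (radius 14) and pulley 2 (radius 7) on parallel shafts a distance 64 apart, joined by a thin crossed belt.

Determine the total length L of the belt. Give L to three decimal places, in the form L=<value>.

crossed belt: β = asin((r1+r2)/C) = asin(21/64) = 19.1550°
wrap1 = wrap2 = π + 2β = 218.3100°
tangent length = C·cosβ = 60.4566
L = (r1+r2)·wrap + 2·C·cosβ = 21·3.8102 + 2·60.4566 = 200.9280

L=200.928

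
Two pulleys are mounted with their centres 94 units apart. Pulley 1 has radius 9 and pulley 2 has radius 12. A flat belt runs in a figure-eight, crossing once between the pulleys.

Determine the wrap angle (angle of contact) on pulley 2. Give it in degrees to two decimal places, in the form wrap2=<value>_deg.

wrap2=205.82_deg

crossed belt: β = asin((r1+r2)/C) = asin(21/94) = 12.9091°
wrap1 = wrap2 = π + 2β = 205.8181°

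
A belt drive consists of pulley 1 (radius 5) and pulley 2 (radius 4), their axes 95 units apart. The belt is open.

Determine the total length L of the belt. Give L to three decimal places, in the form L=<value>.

open belt: β = asin((r2−r1)/C) = asin(-1/95) = -0.6031°
wrap1 = π − 2β = 181.2062°
wrap2 = π + 2β = 178.7938°
tangent length = C·cosβ = 94.9947
L = r1·wrap1 + r2·wrap2 + 2·C·cosβ = 5·3.1626 + 4·3.1205 + 2·94.9947 = 218.2849

L=218.285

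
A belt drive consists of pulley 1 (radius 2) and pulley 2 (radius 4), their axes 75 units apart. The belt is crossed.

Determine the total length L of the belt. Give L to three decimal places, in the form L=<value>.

crossed belt: β = asin((r1+r2)/C) = asin(6/75) = 4.5886°
wrap1 = wrap2 = π + 2β = 189.1771°
tangent length = C·cosβ = 74.7596
L = (r1+r2)·wrap + 2·C·cosβ = 6·3.3018 + 2·74.7596 = 169.3298

L=169.330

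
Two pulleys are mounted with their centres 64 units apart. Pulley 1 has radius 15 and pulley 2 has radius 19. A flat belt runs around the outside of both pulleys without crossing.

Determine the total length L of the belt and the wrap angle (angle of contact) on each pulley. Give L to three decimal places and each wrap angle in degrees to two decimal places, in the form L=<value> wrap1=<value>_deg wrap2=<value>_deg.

L=235.064 wrap1=172.83_deg wrap2=187.17_deg

open belt: β = asin((r2−r1)/C) = asin(4/64) = 3.5833°
wrap1 = π − 2β = 172.8334°
wrap2 = π + 2β = 187.1666°
tangent length = C·cosβ = 63.8749
L = r1·wrap1 + r2·wrap2 + 2·C·cosβ = 15·3.0165 + 19·3.2667 + 2·63.8749 = 235.0642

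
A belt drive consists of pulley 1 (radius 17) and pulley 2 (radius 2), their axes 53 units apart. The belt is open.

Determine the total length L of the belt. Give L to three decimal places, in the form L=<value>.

L=169.965

open belt: β = asin((r2−r1)/C) = asin(-15/53) = -16.4405°
wrap1 = π − 2β = 212.8809°
wrap2 = π + 2β = 147.1191°
tangent length = C·cosβ = 50.8331
L = r1·wrap1 + r2·wrap2 + 2·C·cosβ = 17·3.7155 + 2·2.5677 + 2·50.8331 = 169.9646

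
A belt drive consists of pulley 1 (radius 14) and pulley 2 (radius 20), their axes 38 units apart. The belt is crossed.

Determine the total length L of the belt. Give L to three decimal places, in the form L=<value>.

crossed belt: β = asin((r1+r2)/C) = asin(34/38) = 63.4746°
wrap1 = wrap2 = π + 2β = 306.9493°
tangent length = C·cosβ = 16.9706
L = (r1+r2)·wrap + 2·C·cosβ = 34·5.3573 + 2·16.9706 = 216.0885

L=216.089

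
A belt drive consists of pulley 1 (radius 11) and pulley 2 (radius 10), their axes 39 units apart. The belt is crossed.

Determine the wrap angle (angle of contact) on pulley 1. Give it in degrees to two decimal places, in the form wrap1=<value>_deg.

wrap1=245.16_deg

crossed belt: β = asin((r1+r2)/C) = asin(21/39) = 32.5790°
wrap1 = wrap2 = π + 2β = 245.1579°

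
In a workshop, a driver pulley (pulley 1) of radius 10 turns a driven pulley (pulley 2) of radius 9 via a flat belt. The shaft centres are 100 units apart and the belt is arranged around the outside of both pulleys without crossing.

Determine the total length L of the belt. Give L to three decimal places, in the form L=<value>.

open belt: β = asin((r2−r1)/C) = asin(-1/100) = -0.5730°
wrap1 = π − 2β = 181.1459°
wrap2 = π + 2β = 178.8541°
tangent length = C·cosβ = 99.9950
L = r1·wrap1 + r2·wrap2 + 2·C·cosβ = 10·3.1616 + 9·3.1216 + 2·99.9950 = 259.7003

L=259.700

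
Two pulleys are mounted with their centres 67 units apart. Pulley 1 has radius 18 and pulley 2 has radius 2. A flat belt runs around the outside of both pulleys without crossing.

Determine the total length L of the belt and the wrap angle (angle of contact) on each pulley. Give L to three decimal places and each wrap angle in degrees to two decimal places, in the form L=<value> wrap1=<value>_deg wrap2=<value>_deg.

L=200.671 wrap1=207.63_deg wrap2=152.37_deg

open belt: β = asin((r2−r1)/C) = asin(-16/67) = -13.8161°
wrap1 = π − 2β = 207.6322°
wrap2 = π + 2β = 152.3678°
tangent length = C·cosβ = 65.0615
L = r1·wrap1 + r2·wrap2 + 2·C·cosβ = 18·3.6239 + 2·2.6593 + 2·65.0615 = 200.6712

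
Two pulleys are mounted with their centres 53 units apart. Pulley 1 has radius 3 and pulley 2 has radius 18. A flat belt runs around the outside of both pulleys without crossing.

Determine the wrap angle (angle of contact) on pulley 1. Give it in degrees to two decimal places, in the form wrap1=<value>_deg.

open belt: β = asin((r2−r1)/C) = asin(15/53) = 16.4405°
wrap1 = π − 2β = 147.1191°
wrap2 = π + 2β = 212.8809°

wrap1=147.12_deg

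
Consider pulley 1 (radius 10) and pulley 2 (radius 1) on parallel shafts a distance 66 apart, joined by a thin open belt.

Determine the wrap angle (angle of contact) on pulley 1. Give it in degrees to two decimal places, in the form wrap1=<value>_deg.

open belt: β = asin((r2−r1)/C) = asin(-9/66) = -7.8375°
wrap1 = π − 2β = 195.6750°
wrap2 = π + 2β = 164.3250°

wrap1=195.67_deg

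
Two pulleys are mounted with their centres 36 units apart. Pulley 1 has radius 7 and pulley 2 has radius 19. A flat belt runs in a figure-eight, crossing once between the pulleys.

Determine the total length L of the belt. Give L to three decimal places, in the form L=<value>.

L=173.446

crossed belt: β = asin((r1+r2)/C) = asin(26/36) = 46.2383°
wrap1 = wrap2 = π + 2β = 272.4765°
tangent length = C·cosβ = 24.8998
L = (r1+r2)·wrap + 2·C·cosβ = 26·4.7556 + 2·24.8998 = 173.4455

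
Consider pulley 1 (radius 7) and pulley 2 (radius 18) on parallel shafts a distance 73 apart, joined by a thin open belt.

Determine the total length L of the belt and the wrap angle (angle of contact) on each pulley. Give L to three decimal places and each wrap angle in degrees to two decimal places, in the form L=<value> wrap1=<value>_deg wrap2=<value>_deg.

open belt: β = asin((r2−r1)/C) = asin(11/73) = 8.6666°
wrap1 = π − 2β = 162.6668°
wrap2 = π + 2β = 197.3332°
tangent length = C·cosβ = 72.1665
L = r1·wrap1 + r2·wrap2 + 2·C·cosβ = 7·2.8391 + 18·3.4441 + 2·72.1665 = 226.2005

L=226.201 wrap1=162.67_deg wrap2=197.33_deg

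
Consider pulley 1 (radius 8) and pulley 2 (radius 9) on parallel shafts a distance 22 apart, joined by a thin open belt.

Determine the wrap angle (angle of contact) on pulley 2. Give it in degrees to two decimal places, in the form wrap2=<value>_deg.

wrap2=185.21_deg

open belt: β = asin((r2−r1)/C) = asin(1/22) = 2.6053°
wrap1 = π − 2β = 174.7895°
wrap2 = π + 2β = 185.2105°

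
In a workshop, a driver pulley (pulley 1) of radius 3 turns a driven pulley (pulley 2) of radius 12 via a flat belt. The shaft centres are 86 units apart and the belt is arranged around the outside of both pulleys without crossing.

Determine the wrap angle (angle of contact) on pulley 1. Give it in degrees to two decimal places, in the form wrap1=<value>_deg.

open belt: β = asin((r2−r1)/C) = asin(9/86) = 6.0071°
wrap1 = π − 2β = 167.9859°
wrap2 = π + 2β = 192.0141°

wrap1=167.99_deg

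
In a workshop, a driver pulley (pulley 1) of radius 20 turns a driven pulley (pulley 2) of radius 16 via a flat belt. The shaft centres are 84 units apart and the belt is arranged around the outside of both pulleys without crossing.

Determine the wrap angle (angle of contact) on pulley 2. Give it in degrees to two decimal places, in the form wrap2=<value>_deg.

open belt: β = asin((r2−r1)/C) = asin(-4/84) = -2.7294°
wrap1 = π − 2β = 185.4588°
wrap2 = π + 2β = 174.5412°

wrap2=174.54_deg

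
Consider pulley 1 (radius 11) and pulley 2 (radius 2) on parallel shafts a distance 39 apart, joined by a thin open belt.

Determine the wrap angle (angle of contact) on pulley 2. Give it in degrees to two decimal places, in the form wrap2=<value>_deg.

open belt: β = asin((r2−r1)/C) = asin(-9/39) = -13.3424°
wrap1 = π − 2β = 206.6847°
wrap2 = π + 2β = 153.3153°

wrap2=153.32_deg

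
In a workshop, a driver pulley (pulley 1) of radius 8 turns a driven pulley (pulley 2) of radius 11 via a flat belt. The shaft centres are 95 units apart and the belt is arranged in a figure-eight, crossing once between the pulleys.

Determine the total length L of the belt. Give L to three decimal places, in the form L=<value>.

L=253.503

crossed belt: β = asin((r1+r2)/C) = asin(19/95) = 11.5370°
wrap1 = wrap2 = π + 2β = 203.0739°
tangent length = C·cosβ = 93.0806
L = (r1+r2)·wrap + 2·C·cosβ = 19·3.5443 + 2·93.0806 = 253.5031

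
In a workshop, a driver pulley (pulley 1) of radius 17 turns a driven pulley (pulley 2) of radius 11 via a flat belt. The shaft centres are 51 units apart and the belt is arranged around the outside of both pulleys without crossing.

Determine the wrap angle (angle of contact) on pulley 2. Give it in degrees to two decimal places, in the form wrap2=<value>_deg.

open belt: β = asin((r2−r1)/C) = asin(-6/51) = -6.7563°
wrap1 = π − 2β = 193.5127°
wrap2 = π + 2β = 166.4873°

wrap2=166.49_deg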